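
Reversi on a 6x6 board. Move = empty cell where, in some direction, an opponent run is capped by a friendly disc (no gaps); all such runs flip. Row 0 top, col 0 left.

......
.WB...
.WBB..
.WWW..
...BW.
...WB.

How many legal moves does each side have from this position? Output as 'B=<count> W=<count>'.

Answer: B=11 W=7

Derivation:
-- B to move --
(0,0): flips 1 -> legal
(0,1): no bracket -> illegal
(0,2): no bracket -> illegal
(1,0): flips 3 -> legal
(2,0): flips 1 -> legal
(2,4): no bracket -> illegal
(3,0): flips 1 -> legal
(3,4): flips 1 -> legal
(3,5): no bracket -> illegal
(4,0): flips 1 -> legal
(4,1): flips 1 -> legal
(4,2): flips 1 -> legal
(4,5): flips 1 -> legal
(5,2): flips 1 -> legal
(5,5): flips 2 -> legal
B mobility = 11
-- W to move --
(0,1): no bracket -> illegal
(0,2): flips 2 -> legal
(0,3): flips 1 -> legal
(1,3): flips 3 -> legal
(1,4): flips 1 -> legal
(2,4): flips 2 -> legal
(3,4): no bracket -> illegal
(4,2): flips 1 -> legal
(4,5): no bracket -> illegal
(5,2): no bracket -> illegal
(5,5): flips 1 -> legal
W mobility = 7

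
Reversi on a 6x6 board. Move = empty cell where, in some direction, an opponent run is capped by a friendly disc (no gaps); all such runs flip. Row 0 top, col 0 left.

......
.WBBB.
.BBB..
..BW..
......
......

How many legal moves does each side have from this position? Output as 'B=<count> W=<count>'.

Answer: B=6 W=3

Derivation:
-- B to move --
(0,0): flips 1 -> legal
(0,1): flips 1 -> legal
(0,2): no bracket -> illegal
(1,0): flips 1 -> legal
(2,0): no bracket -> illegal
(2,4): no bracket -> illegal
(3,4): flips 1 -> legal
(4,2): no bracket -> illegal
(4,3): flips 1 -> legal
(4,4): flips 1 -> legal
B mobility = 6
-- W to move --
(0,1): no bracket -> illegal
(0,2): no bracket -> illegal
(0,3): flips 2 -> legal
(0,4): no bracket -> illegal
(0,5): no bracket -> illegal
(1,0): no bracket -> illegal
(1,5): flips 3 -> legal
(2,0): no bracket -> illegal
(2,4): no bracket -> illegal
(2,5): no bracket -> illegal
(3,0): no bracket -> illegal
(3,1): flips 2 -> legal
(3,4): no bracket -> illegal
(4,1): no bracket -> illegal
(4,2): no bracket -> illegal
(4,3): no bracket -> illegal
W mobility = 3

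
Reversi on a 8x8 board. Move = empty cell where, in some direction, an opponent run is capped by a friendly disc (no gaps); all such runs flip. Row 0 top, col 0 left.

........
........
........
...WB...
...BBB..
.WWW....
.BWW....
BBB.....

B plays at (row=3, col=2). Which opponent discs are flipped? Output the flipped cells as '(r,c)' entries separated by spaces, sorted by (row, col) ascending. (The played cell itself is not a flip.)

Dir NW: first cell '.' (not opp) -> no flip
Dir N: first cell '.' (not opp) -> no flip
Dir NE: first cell '.' (not opp) -> no flip
Dir W: first cell '.' (not opp) -> no flip
Dir E: opp run (3,3) capped by B -> flip
Dir SW: first cell '.' (not opp) -> no flip
Dir S: first cell '.' (not opp) -> no flip
Dir SE: first cell 'B' (not opp) -> no flip

Answer: (3,3)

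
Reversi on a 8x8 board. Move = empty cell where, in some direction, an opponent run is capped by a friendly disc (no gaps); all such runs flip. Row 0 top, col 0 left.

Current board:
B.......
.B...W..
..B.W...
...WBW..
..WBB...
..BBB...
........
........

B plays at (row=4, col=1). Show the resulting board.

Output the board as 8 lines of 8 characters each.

Answer: B.......
.B...W..
..B.W...
...WBW..
.BBBB...
..BBB...
........
........

Derivation:
Place B at (4,1); scan 8 dirs for brackets.
Dir NW: first cell '.' (not opp) -> no flip
Dir N: first cell '.' (not opp) -> no flip
Dir NE: first cell '.' (not opp) -> no flip
Dir W: first cell '.' (not opp) -> no flip
Dir E: opp run (4,2) capped by B -> flip
Dir SW: first cell '.' (not opp) -> no flip
Dir S: first cell '.' (not opp) -> no flip
Dir SE: first cell 'B' (not opp) -> no flip
All flips: (4,2)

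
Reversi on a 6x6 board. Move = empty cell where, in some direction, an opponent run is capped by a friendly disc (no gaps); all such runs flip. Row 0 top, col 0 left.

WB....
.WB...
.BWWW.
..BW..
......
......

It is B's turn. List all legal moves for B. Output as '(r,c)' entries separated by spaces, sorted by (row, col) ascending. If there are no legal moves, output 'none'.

Answer: (1,0) (1,4) (2,5) (3,4)

Derivation:
(0,2): no bracket -> illegal
(1,0): flips 1 -> legal
(1,3): no bracket -> illegal
(1,4): flips 1 -> legal
(1,5): no bracket -> illegal
(2,0): no bracket -> illegal
(2,5): flips 3 -> legal
(3,1): no bracket -> illegal
(3,4): flips 2 -> legal
(3,5): no bracket -> illegal
(4,2): no bracket -> illegal
(4,3): no bracket -> illegal
(4,4): no bracket -> illegal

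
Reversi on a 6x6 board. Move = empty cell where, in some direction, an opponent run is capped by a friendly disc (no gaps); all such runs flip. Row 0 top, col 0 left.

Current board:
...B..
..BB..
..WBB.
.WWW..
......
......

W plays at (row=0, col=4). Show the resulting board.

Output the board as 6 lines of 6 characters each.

Place W at (0,4); scan 8 dirs for brackets.
Dir NW: edge -> no flip
Dir N: edge -> no flip
Dir NE: edge -> no flip
Dir W: opp run (0,3), next='.' -> no flip
Dir E: first cell '.' (not opp) -> no flip
Dir SW: opp run (1,3) capped by W -> flip
Dir S: first cell '.' (not opp) -> no flip
Dir SE: first cell '.' (not opp) -> no flip
All flips: (1,3)

Answer: ...BW.
..BW..
..WBB.
.WWW..
......
......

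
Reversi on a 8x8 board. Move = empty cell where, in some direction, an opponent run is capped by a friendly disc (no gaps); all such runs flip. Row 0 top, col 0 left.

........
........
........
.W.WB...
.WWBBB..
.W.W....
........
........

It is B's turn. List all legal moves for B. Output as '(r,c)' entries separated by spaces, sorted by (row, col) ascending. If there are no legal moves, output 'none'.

(2,0): no bracket -> illegal
(2,1): no bracket -> illegal
(2,2): flips 1 -> legal
(2,3): flips 1 -> legal
(2,4): no bracket -> illegal
(3,0): no bracket -> illegal
(3,2): flips 1 -> legal
(4,0): flips 2 -> legal
(5,0): no bracket -> illegal
(5,2): no bracket -> illegal
(5,4): no bracket -> illegal
(6,0): no bracket -> illegal
(6,1): no bracket -> illegal
(6,2): flips 1 -> legal
(6,3): flips 1 -> legal
(6,4): no bracket -> illegal

Answer: (2,2) (2,3) (3,2) (4,0) (6,2) (6,3)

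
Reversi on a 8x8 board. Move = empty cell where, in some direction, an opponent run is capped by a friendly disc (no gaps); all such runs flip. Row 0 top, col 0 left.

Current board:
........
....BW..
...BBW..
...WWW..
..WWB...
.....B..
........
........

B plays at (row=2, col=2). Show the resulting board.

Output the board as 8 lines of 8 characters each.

Answer: ........
....BW..
..BBBW..
...BWW..
..WWB...
.....B..
........
........

Derivation:
Place B at (2,2); scan 8 dirs for brackets.
Dir NW: first cell '.' (not opp) -> no flip
Dir N: first cell '.' (not opp) -> no flip
Dir NE: first cell '.' (not opp) -> no flip
Dir W: first cell '.' (not opp) -> no flip
Dir E: first cell 'B' (not opp) -> no flip
Dir SW: first cell '.' (not opp) -> no flip
Dir S: first cell '.' (not opp) -> no flip
Dir SE: opp run (3,3) capped by B -> flip
All flips: (3,3)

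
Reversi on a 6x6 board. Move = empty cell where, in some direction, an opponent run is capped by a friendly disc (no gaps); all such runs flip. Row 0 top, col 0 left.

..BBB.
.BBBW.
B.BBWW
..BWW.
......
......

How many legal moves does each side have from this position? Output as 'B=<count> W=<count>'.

-- B to move --
(0,5): flips 1 -> legal
(1,5): flips 1 -> legal
(3,5): flips 3 -> legal
(4,2): no bracket -> illegal
(4,3): flips 1 -> legal
(4,4): flips 4 -> legal
(4,5): flips 1 -> legal
B mobility = 6
-- W to move --
(0,0): flips 2 -> legal
(0,1): flips 2 -> legal
(0,5): no bracket -> illegal
(1,0): flips 3 -> legal
(1,5): no bracket -> illegal
(2,1): flips 2 -> legal
(3,0): no bracket -> illegal
(3,1): flips 1 -> legal
(4,1): flips 2 -> legal
(4,2): no bracket -> illegal
(4,3): no bracket -> illegal
W mobility = 6

Answer: B=6 W=6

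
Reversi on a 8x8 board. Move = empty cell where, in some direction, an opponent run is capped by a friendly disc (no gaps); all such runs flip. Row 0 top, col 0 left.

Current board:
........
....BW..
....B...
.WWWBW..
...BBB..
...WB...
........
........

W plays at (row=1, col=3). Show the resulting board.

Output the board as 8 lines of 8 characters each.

Place W at (1,3); scan 8 dirs for brackets.
Dir NW: first cell '.' (not opp) -> no flip
Dir N: first cell '.' (not opp) -> no flip
Dir NE: first cell '.' (not opp) -> no flip
Dir W: first cell '.' (not opp) -> no flip
Dir E: opp run (1,4) capped by W -> flip
Dir SW: first cell '.' (not opp) -> no flip
Dir S: first cell '.' (not opp) -> no flip
Dir SE: opp run (2,4) capped by W -> flip
All flips: (1,4) (2,4)

Answer: ........
...WWW..
....W...
.WWWBW..
...BBB..
...WB...
........
........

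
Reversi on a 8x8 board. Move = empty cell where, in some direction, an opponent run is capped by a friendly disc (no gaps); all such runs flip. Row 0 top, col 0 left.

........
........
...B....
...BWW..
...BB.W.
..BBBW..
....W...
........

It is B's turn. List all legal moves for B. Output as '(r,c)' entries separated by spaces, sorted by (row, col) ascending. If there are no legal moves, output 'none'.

Answer: (2,4) (2,5) (2,6) (3,6) (4,5) (5,6) (6,6) (7,4) (7,5)

Derivation:
(2,4): flips 1 -> legal
(2,5): flips 1 -> legal
(2,6): flips 1 -> legal
(3,6): flips 2 -> legal
(3,7): no bracket -> illegal
(4,5): flips 1 -> legal
(4,7): no bracket -> illegal
(5,6): flips 1 -> legal
(5,7): no bracket -> illegal
(6,3): no bracket -> illegal
(6,5): no bracket -> illegal
(6,6): flips 1 -> legal
(7,3): no bracket -> illegal
(7,4): flips 1 -> legal
(7,5): flips 1 -> legal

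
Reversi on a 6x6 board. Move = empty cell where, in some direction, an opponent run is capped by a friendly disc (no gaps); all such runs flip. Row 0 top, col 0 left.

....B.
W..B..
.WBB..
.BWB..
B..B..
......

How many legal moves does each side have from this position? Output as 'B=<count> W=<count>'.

Answer: B=4 W=7

Derivation:
-- B to move --
(0,0): no bracket -> illegal
(0,1): no bracket -> illegal
(1,1): flips 1 -> legal
(1,2): no bracket -> illegal
(2,0): flips 1 -> legal
(3,0): no bracket -> illegal
(4,1): flips 1 -> legal
(4,2): flips 1 -> legal
B mobility = 4
-- W to move --
(0,2): no bracket -> illegal
(0,3): no bracket -> illegal
(0,5): no bracket -> illegal
(1,1): no bracket -> illegal
(1,2): flips 1 -> legal
(1,4): flips 1 -> legal
(1,5): no bracket -> illegal
(2,0): no bracket -> illegal
(2,4): flips 2 -> legal
(3,0): flips 1 -> legal
(3,4): flips 1 -> legal
(4,1): flips 1 -> legal
(4,2): no bracket -> illegal
(4,4): no bracket -> illegal
(5,0): no bracket -> illegal
(5,1): no bracket -> illegal
(5,2): no bracket -> illegal
(5,3): no bracket -> illegal
(5,4): flips 1 -> legal
W mobility = 7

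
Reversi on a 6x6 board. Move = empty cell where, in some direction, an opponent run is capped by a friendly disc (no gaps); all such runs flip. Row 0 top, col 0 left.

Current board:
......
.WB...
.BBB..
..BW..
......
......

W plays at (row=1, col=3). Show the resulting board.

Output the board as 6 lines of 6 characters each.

Answer: ......
.WWW..
.BBW..
..BW..
......
......

Derivation:
Place W at (1,3); scan 8 dirs for brackets.
Dir NW: first cell '.' (not opp) -> no flip
Dir N: first cell '.' (not opp) -> no flip
Dir NE: first cell '.' (not opp) -> no flip
Dir W: opp run (1,2) capped by W -> flip
Dir E: first cell '.' (not opp) -> no flip
Dir SW: opp run (2,2), next='.' -> no flip
Dir S: opp run (2,3) capped by W -> flip
Dir SE: first cell '.' (not opp) -> no flip
All flips: (1,2) (2,3)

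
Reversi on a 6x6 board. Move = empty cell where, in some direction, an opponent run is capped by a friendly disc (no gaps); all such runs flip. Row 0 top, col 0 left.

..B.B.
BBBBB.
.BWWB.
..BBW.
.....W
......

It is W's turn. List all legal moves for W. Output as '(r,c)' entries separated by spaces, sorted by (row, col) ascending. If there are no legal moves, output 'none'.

(0,0): flips 1 -> legal
(0,1): flips 1 -> legal
(0,3): flips 1 -> legal
(0,5): flips 1 -> legal
(1,5): no bracket -> illegal
(2,0): flips 1 -> legal
(2,5): flips 1 -> legal
(3,0): no bracket -> illegal
(3,1): flips 2 -> legal
(3,5): no bracket -> illegal
(4,1): flips 1 -> legal
(4,2): flips 1 -> legal
(4,3): flips 1 -> legal
(4,4): flips 1 -> legal

Answer: (0,0) (0,1) (0,3) (0,5) (2,0) (2,5) (3,1) (4,1) (4,2) (4,3) (4,4)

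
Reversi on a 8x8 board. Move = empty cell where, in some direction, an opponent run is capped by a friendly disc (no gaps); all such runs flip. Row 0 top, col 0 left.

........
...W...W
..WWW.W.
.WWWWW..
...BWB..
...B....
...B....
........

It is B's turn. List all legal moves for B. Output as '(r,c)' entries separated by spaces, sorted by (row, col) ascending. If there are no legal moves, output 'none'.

Answer: (0,3) (1,2) (2,1) (2,5)

Derivation:
(0,2): no bracket -> illegal
(0,3): flips 3 -> legal
(0,4): no bracket -> illegal
(0,6): no bracket -> illegal
(0,7): no bracket -> illegal
(1,1): no bracket -> illegal
(1,2): flips 2 -> legal
(1,4): no bracket -> illegal
(1,5): no bracket -> illegal
(1,6): no bracket -> illegal
(2,0): no bracket -> illegal
(2,1): flips 1 -> legal
(2,5): flips 2 -> legal
(2,7): no bracket -> illegal
(3,0): no bracket -> illegal
(3,6): no bracket -> illegal
(3,7): no bracket -> illegal
(4,0): no bracket -> illegal
(4,1): no bracket -> illegal
(4,2): no bracket -> illegal
(4,6): no bracket -> illegal
(5,4): no bracket -> illegal
(5,5): no bracket -> illegal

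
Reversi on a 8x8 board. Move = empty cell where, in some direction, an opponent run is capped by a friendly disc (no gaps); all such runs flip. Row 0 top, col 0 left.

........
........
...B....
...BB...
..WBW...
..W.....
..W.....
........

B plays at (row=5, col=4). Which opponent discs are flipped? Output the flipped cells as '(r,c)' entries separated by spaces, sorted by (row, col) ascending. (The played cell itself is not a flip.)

Answer: (4,4)

Derivation:
Dir NW: first cell 'B' (not opp) -> no flip
Dir N: opp run (4,4) capped by B -> flip
Dir NE: first cell '.' (not opp) -> no flip
Dir W: first cell '.' (not opp) -> no flip
Dir E: first cell '.' (not opp) -> no flip
Dir SW: first cell '.' (not opp) -> no flip
Dir S: first cell '.' (not opp) -> no flip
Dir SE: first cell '.' (not opp) -> no flip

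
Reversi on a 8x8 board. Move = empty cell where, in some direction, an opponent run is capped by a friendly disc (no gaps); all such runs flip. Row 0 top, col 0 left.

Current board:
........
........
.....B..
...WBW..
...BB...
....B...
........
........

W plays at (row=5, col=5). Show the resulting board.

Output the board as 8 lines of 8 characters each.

Place W at (5,5); scan 8 dirs for brackets.
Dir NW: opp run (4,4) capped by W -> flip
Dir N: first cell '.' (not opp) -> no flip
Dir NE: first cell '.' (not opp) -> no flip
Dir W: opp run (5,4), next='.' -> no flip
Dir E: first cell '.' (not opp) -> no flip
Dir SW: first cell '.' (not opp) -> no flip
Dir S: first cell '.' (not opp) -> no flip
Dir SE: first cell '.' (not opp) -> no flip
All flips: (4,4)

Answer: ........
........
.....B..
...WBW..
...BW...
....BW..
........
........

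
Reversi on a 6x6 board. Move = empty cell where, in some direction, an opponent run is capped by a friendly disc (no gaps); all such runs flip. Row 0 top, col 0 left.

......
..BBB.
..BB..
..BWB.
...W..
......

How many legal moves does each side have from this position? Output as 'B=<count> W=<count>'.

-- B to move --
(2,4): no bracket -> illegal
(4,2): no bracket -> illegal
(4,4): flips 1 -> legal
(5,2): flips 1 -> legal
(5,3): flips 2 -> legal
(5,4): flips 1 -> legal
B mobility = 4
-- W to move --
(0,1): no bracket -> illegal
(0,2): no bracket -> illegal
(0,3): flips 2 -> legal
(0,4): no bracket -> illegal
(0,5): no bracket -> illegal
(1,1): flips 1 -> legal
(1,5): no bracket -> illegal
(2,1): flips 1 -> legal
(2,4): no bracket -> illegal
(2,5): flips 1 -> legal
(3,1): flips 1 -> legal
(3,5): flips 1 -> legal
(4,1): no bracket -> illegal
(4,2): no bracket -> illegal
(4,4): no bracket -> illegal
(4,5): no bracket -> illegal
W mobility = 6

Answer: B=4 W=6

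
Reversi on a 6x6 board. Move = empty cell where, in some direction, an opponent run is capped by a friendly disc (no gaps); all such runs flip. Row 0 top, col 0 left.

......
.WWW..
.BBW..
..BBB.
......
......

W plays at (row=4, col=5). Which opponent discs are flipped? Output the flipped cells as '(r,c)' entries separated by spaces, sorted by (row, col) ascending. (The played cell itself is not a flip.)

Answer: (3,4)

Derivation:
Dir NW: opp run (3,4) capped by W -> flip
Dir N: first cell '.' (not opp) -> no flip
Dir NE: edge -> no flip
Dir W: first cell '.' (not opp) -> no flip
Dir E: edge -> no flip
Dir SW: first cell '.' (not opp) -> no flip
Dir S: first cell '.' (not opp) -> no flip
Dir SE: edge -> no flip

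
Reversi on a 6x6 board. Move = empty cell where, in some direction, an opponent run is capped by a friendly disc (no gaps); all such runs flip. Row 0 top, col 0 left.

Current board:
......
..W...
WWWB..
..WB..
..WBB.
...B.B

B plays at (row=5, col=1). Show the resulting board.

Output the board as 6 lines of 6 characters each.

Answer: ......
..W...
WWWB..
..WB..
..BBB.
.B.B.B

Derivation:
Place B at (5,1); scan 8 dirs for brackets.
Dir NW: first cell '.' (not opp) -> no flip
Dir N: first cell '.' (not opp) -> no flip
Dir NE: opp run (4,2) capped by B -> flip
Dir W: first cell '.' (not opp) -> no flip
Dir E: first cell '.' (not opp) -> no flip
Dir SW: edge -> no flip
Dir S: edge -> no flip
Dir SE: edge -> no flip
All flips: (4,2)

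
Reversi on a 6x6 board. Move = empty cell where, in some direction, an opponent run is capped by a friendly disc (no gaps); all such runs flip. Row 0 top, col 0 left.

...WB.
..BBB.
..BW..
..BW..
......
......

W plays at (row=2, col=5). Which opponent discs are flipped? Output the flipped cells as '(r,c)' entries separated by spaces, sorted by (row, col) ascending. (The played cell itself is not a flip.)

Dir NW: opp run (1,4) capped by W -> flip
Dir N: first cell '.' (not opp) -> no flip
Dir NE: edge -> no flip
Dir W: first cell '.' (not opp) -> no flip
Dir E: edge -> no flip
Dir SW: first cell '.' (not opp) -> no flip
Dir S: first cell '.' (not opp) -> no flip
Dir SE: edge -> no flip

Answer: (1,4)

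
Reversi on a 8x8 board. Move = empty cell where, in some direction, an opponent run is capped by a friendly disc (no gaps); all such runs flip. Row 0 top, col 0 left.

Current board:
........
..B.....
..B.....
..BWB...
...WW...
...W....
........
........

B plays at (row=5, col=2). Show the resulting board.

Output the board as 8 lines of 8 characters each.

Answer: ........
..B.....
..B.....
..BWB...
...BW...
..BW....
........
........

Derivation:
Place B at (5,2); scan 8 dirs for brackets.
Dir NW: first cell '.' (not opp) -> no flip
Dir N: first cell '.' (not opp) -> no flip
Dir NE: opp run (4,3) capped by B -> flip
Dir W: first cell '.' (not opp) -> no flip
Dir E: opp run (5,3), next='.' -> no flip
Dir SW: first cell '.' (not opp) -> no flip
Dir S: first cell '.' (not opp) -> no flip
Dir SE: first cell '.' (not opp) -> no flip
All flips: (4,3)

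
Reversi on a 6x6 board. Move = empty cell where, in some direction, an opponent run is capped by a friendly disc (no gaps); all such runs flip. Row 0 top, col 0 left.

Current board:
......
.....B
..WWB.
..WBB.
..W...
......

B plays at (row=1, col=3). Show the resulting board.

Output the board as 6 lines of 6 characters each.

Place B at (1,3); scan 8 dirs for brackets.
Dir NW: first cell '.' (not opp) -> no flip
Dir N: first cell '.' (not opp) -> no flip
Dir NE: first cell '.' (not opp) -> no flip
Dir W: first cell '.' (not opp) -> no flip
Dir E: first cell '.' (not opp) -> no flip
Dir SW: opp run (2,2), next='.' -> no flip
Dir S: opp run (2,3) capped by B -> flip
Dir SE: first cell 'B' (not opp) -> no flip
All flips: (2,3)

Answer: ......
...B.B
..WBB.
..WBB.
..W...
......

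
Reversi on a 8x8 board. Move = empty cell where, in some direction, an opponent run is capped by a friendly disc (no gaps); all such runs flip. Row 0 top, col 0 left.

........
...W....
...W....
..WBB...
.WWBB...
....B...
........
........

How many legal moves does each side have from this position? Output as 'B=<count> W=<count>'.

-- B to move --
(0,2): no bracket -> illegal
(0,3): flips 2 -> legal
(0,4): no bracket -> illegal
(1,2): flips 1 -> legal
(1,4): no bracket -> illegal
(2,1): flips 1 -> legal
(2,2): no bracket -> illegal
(2,4): no bracket -> illegal
(3,0): no bracket -> illegal
(3,1): flips 1 -> legal
(4,0): flips 2 -> legal
(5,0): no bracket -> illegal
(5,1): flips 1 -> legal
(5,2): no bracket -> illegal
(5,3): no bracket -> illegal
B mobility = 6
-- W to move --
(2,2): no bracket -> illegal
(2,4): flips 1 -> legal
(2,5): no bracket -> illegal
(3,5): flips 2 -> legal
(4,5): flips 3 -> legal
(5,2): no bracket -> illegal
(5,3): flips 2 -> legal
(5,5): no bracket -> illegal
(6,3): no bracket -> illegal
(6,4): no bracket -> illegal
(6,5): flips 2 -> legal
W mobility = 5

Answer: B=6 W=5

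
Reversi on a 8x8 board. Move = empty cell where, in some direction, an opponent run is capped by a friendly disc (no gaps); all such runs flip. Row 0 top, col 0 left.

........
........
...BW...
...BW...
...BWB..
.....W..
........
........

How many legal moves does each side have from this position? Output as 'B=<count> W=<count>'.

-- B to move --
(1,3): no bracket -> illegal
(1,4): no bracket -> illegal
(1,5): flips 1 -> legal
(2,5): flips 2 -> legal
(3,5): flips 1 -> legal
(4,6): no bracket -> illegal
(5,3): no bracket -> illegal
(5,4): no bracket -> illegal
(5,6): no bracket -> illegal
(6,4): no bracket -> illegal
(6,5): flips 1 -> legal
(6,6): flips 2 -> legal
B mobility = 5
-- W to move --
(1,2): flips 1 -> legal
(1,3): no bracket -> illegal
(1,4): no bracket -> illegal
(2,2): flips 2 -> legal
(3,2): flips 1 -> legal
(3,5): flips 1 -> legal
(3,6): no bracket -> illegal
(4,2): flips 2 -> legal
(4,6): flips 1 -> legal
(5,2): flips 1 -> legal
(5,3): no bracket -> illegal
(5,4): no bracket -> illegal
(5,6): flips 1 -> legal
W mobility = 8

Answer: B=5 W=8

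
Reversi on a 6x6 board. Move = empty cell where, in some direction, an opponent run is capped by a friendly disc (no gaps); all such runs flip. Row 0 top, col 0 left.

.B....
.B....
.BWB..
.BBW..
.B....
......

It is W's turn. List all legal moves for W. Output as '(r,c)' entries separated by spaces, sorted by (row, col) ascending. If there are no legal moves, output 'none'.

(0,0): flips 1 -> legal
(0,2): no bracket -> illegal
(1,0): no bracket -> illegal
(1,2): no bracket -> illegal
(1,3): flips 1 -> legal
(1,4): no bracket -> illegal
(2,0): flips 1 -> legal
(2,4): flips 1 -> legal
(3,0): flips 2 -> legal
(3,4): no bracket -> illegal
(4,0): flips 1 -> legal
(4,2): flips 1 -> legal
(4,3): no bracket -> illegal
(5,0): no bracket -> illegal
(5,1): no bracket -> illegal
(5,2): no bracket -> illegal

Answer: (0,0) (1,3) (2,0) (2,4) (3,0) (4,0) (4,2)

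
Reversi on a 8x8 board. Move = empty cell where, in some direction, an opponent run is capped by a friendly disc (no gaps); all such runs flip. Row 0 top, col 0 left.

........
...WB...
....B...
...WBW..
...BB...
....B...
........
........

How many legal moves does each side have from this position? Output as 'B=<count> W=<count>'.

-- B to move --
(0,2): flips 1 -> legal
(0,3): no bracket -> illegal
(0,4): no bracket -> illegal
(1,2): flips 1 -> legal
(2,2): flips 1 -> legal
(2,3): flips 1 -> legal
(2,5): no bracket -> illegal
(2,6): flips 1 -> legal
(3,2): flips 1 -> legal
(3,6): flips 1 -> legal
(4,2): flips 1 -> legal
(4,5): no bracket -> illegal
(4,6): flips 1 -> legal
B mobility = 9
-- W to move --
(0,3): no bracket -> illegal
(0,4): no bracket -> illegal
(0,5): no bracket -> illegal
(1,5): flips 2 -> legal
(2,3): no bracket -> illegal
(2,5): no bracket -> illegal
(3,2): no bracket -> illegal
(4,2): no bracket -> illegal
(4,5): no bracket -> illegal
(5,2): no bracket -> illegal
(5,3): flips 2 -> legal
(5,5): flips 1 -> legal
(6,3): no bracket -> illegal
(6,4): no bracket -> illegal
(6,5): no bracket -> illegal
W mobility = 3

Answer: B=9 W=3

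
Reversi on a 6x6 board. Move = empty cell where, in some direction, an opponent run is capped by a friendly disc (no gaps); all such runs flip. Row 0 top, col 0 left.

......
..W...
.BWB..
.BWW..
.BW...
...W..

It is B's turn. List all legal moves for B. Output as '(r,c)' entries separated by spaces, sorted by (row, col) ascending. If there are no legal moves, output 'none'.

(0,1): flips 1 -> legal
(0,2): no bracket -> illegal
(0,3): flips 1 -> legal
(1,1): no bracket -> illegal
(1,3): flips 1 -> legal
(2,4): no bracket -> illegal
(3,4): flips 2 -> legal
(4,3): flips 3 -> legal
(4,4): no bracket -> illegal
(5,1): no bracket -> illegal
(5,2): no bracket -> illegal
(5,4): no bracket -> illegal

Answer: (0,1) (0,3) (1,3) (3,4) (4,3)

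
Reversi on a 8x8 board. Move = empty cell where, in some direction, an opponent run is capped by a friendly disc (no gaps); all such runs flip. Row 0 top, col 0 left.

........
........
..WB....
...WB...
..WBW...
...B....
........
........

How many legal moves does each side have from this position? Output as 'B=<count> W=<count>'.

Answer: B=7 W=6

Derivation:
-- B to move --
(1,1): no bracket -> illegal
(1,2): no bracket -> illegal
(1,3): no bracket -> illegal
(2,1): flips 1 -> legal
(2,4): no bracket -> illegal
(3,1): flips 1 -> legal
(3,2): flips 1 -> legal
(3,5): flips 1 -> legal
(4,1): flips 1 -> legal
(4,5): flips 1 -> legal
(5,1): no bracket -> illegal
(5,2): no bracket -> illegal
(5,4): flips 1 -> legal
(5,5): no bracket -> illegal
B mobility = 7
-- W to move --
(1,2): no bracket -> illegal
(1,3): flips 1 -> legal
(1,4): no bracket -> illegal
(2,4): flips 2 -> legal
(2,5): no bracket -> illegal
(3,2): no bracket -> illegal
(3,5): flips 1 -> legal
(4,5): no bracket -> illegal
(5,2): no bracket -> illegal
(5,4): no bracket -> illegal
(6,2): flips 1 -> legal
(6,3): flips 2 -> legal
(6,4): flips 1 -> legal
W mobility = 6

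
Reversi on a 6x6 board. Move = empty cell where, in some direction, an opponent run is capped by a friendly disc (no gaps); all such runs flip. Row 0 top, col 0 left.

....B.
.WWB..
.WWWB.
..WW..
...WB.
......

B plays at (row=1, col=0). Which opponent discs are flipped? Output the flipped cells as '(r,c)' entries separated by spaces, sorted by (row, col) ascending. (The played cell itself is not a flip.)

Dir NW: edge -> no flip
Dir N: first cell '.' (not opp) -> no flip
Dir NE: first cell '.' (not opp) -> no flip
Dir W: edge -> no flip
Dir E: opp run (1,1) (1,2) capped by B -> flip
Dir SW: edge -> no flip
Dir S: first cell '.' (not opp) -> no flip
Dir SE: opp run (2,1) (3,2) (4,3), next='.' -> no flip

Answer: (1,1) (1,2)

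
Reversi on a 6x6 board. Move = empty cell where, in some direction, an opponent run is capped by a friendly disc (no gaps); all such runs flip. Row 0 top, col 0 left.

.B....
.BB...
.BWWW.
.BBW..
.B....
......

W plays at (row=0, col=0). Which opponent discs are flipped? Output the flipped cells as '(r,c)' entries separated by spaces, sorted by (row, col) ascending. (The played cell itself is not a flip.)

Answer: (1,1)

Derivation:
Dir NW: edge -> no flip
Dir N: edge -> no flip
Dir NE: edge -> no flip
Dir W: edge -> no flip
Dir E: opp run (0,1), next='.' -> no flip
Dir SW: edge -> no flip
Dir S: first cell '.' (not opp) -> no flip
Dir SE: opp run (1,1) capped by W -> flip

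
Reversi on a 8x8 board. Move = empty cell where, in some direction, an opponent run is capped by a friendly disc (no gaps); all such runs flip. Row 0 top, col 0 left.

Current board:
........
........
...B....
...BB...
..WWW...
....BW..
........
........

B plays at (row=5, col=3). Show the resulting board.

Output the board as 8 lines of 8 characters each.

Answer: ........
........
...B....
...BB...
..WBW...
...BBW..
........
........

Derivation:
Place B at (5,3); scan 8 dirs for brackets.
Dir NW: opp run (4,2), next='.' -> no flip
Dir N: opp run (4,3) capped by B -> flip
Dir NE: opp run (4,4), next='.' -> no flip
Dir W: first cell '.' (not opp) -> no flip
Dir E: first cell 'B' (not opp) -> no flip
Dir SW: first cell '.' (not opp) -> no flip
Dir S: first cell '.' (not opp) -> no flip
Dir SE: first cell '.' (not opp) -> no flip
All flips: (4,3)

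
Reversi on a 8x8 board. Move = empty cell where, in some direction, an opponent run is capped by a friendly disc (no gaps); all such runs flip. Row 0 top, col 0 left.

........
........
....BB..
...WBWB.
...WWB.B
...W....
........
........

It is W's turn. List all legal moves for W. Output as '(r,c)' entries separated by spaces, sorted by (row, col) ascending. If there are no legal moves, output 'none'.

Answer: (1,3) (1,4) (1,5) (1,6) (3,7) (4,6) (5,5)

Derivation:
(1,3): flips 1 -> legal
(1,4): flips 2 -> legal
(1,5): flips 2 -> legal
(1,6): flips 2 -> legal
(2,3): no bracket -> illegal
(2,6): no bracket -> illegal
(2,7): no bracket -> illegal
(3,7): flips 1 -> legal
(4,6): flips 1 -> legal
(5,4): no bracket -> illegal
(5,5): flips 1 -> legal
(5,6): no bracket -> illegal
(5,7): no bracket -> illegal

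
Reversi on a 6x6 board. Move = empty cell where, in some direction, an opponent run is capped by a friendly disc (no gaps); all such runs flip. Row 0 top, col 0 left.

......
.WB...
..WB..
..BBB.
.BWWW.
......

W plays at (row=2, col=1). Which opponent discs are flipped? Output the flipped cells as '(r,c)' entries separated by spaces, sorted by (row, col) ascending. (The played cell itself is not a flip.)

Answer: (3,2)

Derivation:
Dir NW: first cell '.' (not opp) -> no flip
Dir N: first cell 'W' (not opp) -> no flip
Dir NE: opp run (1,2), next='.' -> no flip
Dir W: first cell '.' (not opp) -> no flip
Dir E: first cell 'W' (not opp) -> no flip
Dir SW: first cell '.' (not opp) -> no flip
Dir S: first cell '.' (not opp) -> no flip
Dir SE: opp run (3,2) capped by W -> flip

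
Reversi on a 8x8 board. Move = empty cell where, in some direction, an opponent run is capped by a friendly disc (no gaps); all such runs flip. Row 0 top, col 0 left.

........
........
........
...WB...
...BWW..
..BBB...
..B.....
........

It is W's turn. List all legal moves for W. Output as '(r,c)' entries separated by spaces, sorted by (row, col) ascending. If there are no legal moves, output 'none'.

(2,3): flips 1 -> legal
(2,4): flips 1 -> legal
(2,5): no bracket -> illegal
(3,2): no bracket -> illegal
(3,5): flips 1 -> legal
(4,1): no bracket -> illegal
(4,2): flips 1 -> legal
(5,1): no bracket -> illegal
(5,5): no bracket -> illegal
(6,1): no bracket -> illegal
(6,3): flips 3 -> legal
(6,4): flips 1 -> legal
(6,5): no bracket -> illegal
(7,1): flips 2 -> legal
(7,2): no bracket -> illegal
(7,3): no bracket -> illegal

Answer: (2,3) (2,4) (3,5) (4,2) (6,3) (6,4) (7,1)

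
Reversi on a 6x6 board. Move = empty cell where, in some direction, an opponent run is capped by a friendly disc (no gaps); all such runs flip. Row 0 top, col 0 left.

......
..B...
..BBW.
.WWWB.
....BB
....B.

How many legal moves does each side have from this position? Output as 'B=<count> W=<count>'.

Answer: B=7 W=7

Derivation:
-- B to move --
(1,3): no bracket -> illegal
(1,4): flips 1 -> legal
(1,5): no bracket -> illegal
(2,0): no bracket -> illegal
(2,1): no bracket -> illegal
(2,5): flips 1 -> legal
(3,0): flips 3 -> legal
(3,5): no bracket -> illegal
(4,0): flips 1 -> legal
(4,1): flips 1 -> legal
(4,2): flips 1 -> legal
(4,3): flips 1 -> legal
B mobility = 7
-- W to move --
(0,1): no bracket -> illegal
(0,2): flips 2 -> legal
(0,3): no bracket -> illegal
(1,1): flips 1 -> legal
(1,3): flips 2 -> legal
(1,4): flips 1 -> legal
(2,1): flips 2 -> legal
(2,5): no bracket -> illegal
(3,5): flips 1 -> legal
(4,3): no bracket -> illegal
(5,3): no bracket -> illegal
(5,5): flips 1 -> legal
W mobility = 7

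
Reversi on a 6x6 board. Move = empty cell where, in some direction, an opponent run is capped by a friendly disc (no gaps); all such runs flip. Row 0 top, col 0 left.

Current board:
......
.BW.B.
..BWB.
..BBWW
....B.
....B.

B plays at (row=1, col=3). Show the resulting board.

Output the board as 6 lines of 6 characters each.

Place B at (1,3); scan 8 dirs for brackets.
Dir NW: first cell '.' (not opp) -> no flip
Dir N: first cell '.' (not opp) -> no flip
Dir NE: first cell '.' (not opp) -> no flip
Dir W: opp run (1,2) capped by B -> flip
Dir E: first cell 'B' (not opp) -> no flip
Dir SW: first cell 'B' (not opp) -> no flip
Dir S: opp run (2,3) capped by B -> flip
Dir SE: first cell 'B' (not opp) -> no flip
All flips: (1,2) (2,3)

Answer: ......
.BBBB.
..BBB.
..BBWW
....B.
....B.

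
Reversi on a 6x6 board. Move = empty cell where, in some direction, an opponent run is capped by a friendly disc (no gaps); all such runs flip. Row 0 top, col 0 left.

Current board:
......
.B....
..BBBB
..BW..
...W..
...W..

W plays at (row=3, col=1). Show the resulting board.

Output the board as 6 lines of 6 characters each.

Place W at (3,1); scan 8 dirs for brackets.
Dir NW: first cell '.' (not opp) -> no flip
Dir N: first cell '.' (not opp) -> no flip
Dir NE: opp run (2,2), next='.' -> no flip
Dir W: first cell '.' (not opp) -> no flip
Dir E: opp run (3,2) capped by W -> flip
Dir SW: first cell '.' (not opp) -> no flip
Dir S: first cell '.' (not opp) -> no flip
Dir SE: first cell '.' (not opp) -> no flip
All flips: (3,2)

Answer: ......
.B....
..BBBB
.WWW..
...W..
...W..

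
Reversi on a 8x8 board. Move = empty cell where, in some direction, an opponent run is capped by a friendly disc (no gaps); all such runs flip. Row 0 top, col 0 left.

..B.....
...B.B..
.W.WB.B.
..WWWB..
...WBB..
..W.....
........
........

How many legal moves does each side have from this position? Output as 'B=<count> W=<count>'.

Answer: B=5 W=9

Derivation:
-- B to move --
(1,0): no bracket -> illegal
(1,1): no bracket -> illegal
(1,2): flips 2 -> legal
(1,4): no bracket -> illegal
(2,0): no bracket -> illegal
(2,2): flips 2 -> legal
(2,5): no bracket -> illegal
(3,0): no bracket -> illegal
(3,1): flips 3 -> legal
(4,1): no bracket -> illegal
(4,2): flips 2 -> legal
(5,1): no bracket -> illegal
(5,3): flips 3 -> legal
(5,4): no bracket -> illegal
(6,1): no bracket -> illegal
(6,2): no bracket -> illegal
(6,3): no bracket -> illegal
B mobility = 5
-- W to move --
(0,1): no bracket -> illegal
(0,3): flips 1 -> legal
(0,4): no bracket -> illegal
(0,5): no bracket -> illegal
(0,6): flips 2 -> legal
(1,1): no bracket -> illegal
(1,2): no bracket -> illegal
(1,4): flips 1 -> legal
(1,6): no bracket -> illegal
(1,7): no bracket -> illegal
(2,2): no bracket -> illegal
(2,5): flips 1 -> legal
(2,7): no bracket -> illegal
(3,6): flips 1 -> legal
(3,7): no bracket -> illegal
(4,6): flips 2 -> legal
(5,3): no bracket -> illegal
(5,4): flips 1 -> legal
(5,5): flips 1 -> legal
(5,6): flips 1 -> legal
W mobility = 9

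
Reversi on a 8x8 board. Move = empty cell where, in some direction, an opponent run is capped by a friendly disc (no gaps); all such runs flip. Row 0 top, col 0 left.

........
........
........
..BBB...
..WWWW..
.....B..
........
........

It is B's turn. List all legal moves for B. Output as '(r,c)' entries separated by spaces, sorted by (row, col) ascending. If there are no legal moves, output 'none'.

Answer: (3,5) (5,1) (5,2) (5,3) (5,4) (5,6)

Derivation:
(3,1): no bracket -> illegal
(3,5): flips 1 -> legal
(3,6): no bracket -> illegal
(4,1): no bracket -> illegal
(4,6): no bracket -> illegal
(5,1): flips 1 -> legal
(5,2): flips 2 -> legal
(5,3): flips 1 -> legal
(5,4): flips 2 -> legal
(5,6): flips 1 -> legal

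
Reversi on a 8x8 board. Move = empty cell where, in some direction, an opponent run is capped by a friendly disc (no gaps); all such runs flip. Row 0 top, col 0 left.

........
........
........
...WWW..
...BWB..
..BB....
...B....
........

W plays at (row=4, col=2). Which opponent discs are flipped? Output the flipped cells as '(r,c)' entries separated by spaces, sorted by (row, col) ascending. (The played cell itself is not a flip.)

Dir NW: first cell '.' (not opp) -> no flip
Dir N: first cell '.' (not opp) -> no flip
Dir NE: first cell 'W' (not opp) -> no flip
Dir W: first cell '.' (not opp) -> no flip
Dir E: opp run (4,3) capped by W -> flip
Dir SW: first cell '.' (not opp) -> no flip
Dir S: opp run (5,2), next='.' -> no flip
Dir SE: opp run (5,3), next='.' -> no flip

Answer: (4,3)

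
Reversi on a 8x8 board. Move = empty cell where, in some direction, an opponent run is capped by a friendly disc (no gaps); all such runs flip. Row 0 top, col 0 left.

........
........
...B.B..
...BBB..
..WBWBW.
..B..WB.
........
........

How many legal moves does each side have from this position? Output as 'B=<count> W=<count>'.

-- B to move --
(3,1): no bracket -> illegal
(3,2): flips 1 -> legal
(3,6): flips 1 -> legal
(3,7): no bracket -> illegal
(4,1): flips 1 -> legal
(4,7): flips 1 -> legal
(5,1): flips 1 -> legal
(5,3): flips 1 -> legal
(5,4): flips 2 -> legal
(5,7): flips 1 -> legal
(6,4): no bracket -> illegal
(6,5): flips 1 -> legal
(6,6): flips 2 -> legal
B mobility = 10
-- W to move --
(1,2): no bracket -> illegal
(1,3): no bracket -> illegal
(1,4): no bracket -> illegal
(1,5): flips 3 -> legal
(1,6): no bracket -> illegal
(2,2): flips 1 -> legal
(2,4): flips 3 -> legal
(2,6): flips 1 -> legal
(3,2): no bracket -> illegal
(3,6): no bracket -> illegal
(4,1): no bracket -> illegal
(4,7): no bracket -> illegal
(5,1): no bracket -> illegal
(5,3): no bracket -> illegal
(5,4): no bracket -> illegal
(5,7): flips 1 -> legal
(6,1): no bracket -> illegal
(6,2): flips 1 -> legal
(6,3): no bracket -> illegal
(6,5): no bracket -> illegal
(6,6): flips 1 -> legal
(6,7): no bracket -> illegal
W mobility = 7

Answer: B=10 W=7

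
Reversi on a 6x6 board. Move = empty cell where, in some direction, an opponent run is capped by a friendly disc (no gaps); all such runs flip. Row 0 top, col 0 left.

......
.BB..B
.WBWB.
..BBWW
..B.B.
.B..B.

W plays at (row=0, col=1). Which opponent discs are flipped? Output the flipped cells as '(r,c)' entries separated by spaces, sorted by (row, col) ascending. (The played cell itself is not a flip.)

Answer: (1,1) (1,2)

Derivation:
Dir NW: edge -> no flip
Dir N: edge -> no flip
Dir NE: edge -> no flip
Dir W: first cell '.' (not opp) -> no flip
Dir E: first cell '.' (not opp) -> no flip
Dir SW: first cell '.' (not opp) -> no flip
Dir S: opp run (1,1) capped by W -> flip
Dir SE: opp run (1,2) capped by W -> flip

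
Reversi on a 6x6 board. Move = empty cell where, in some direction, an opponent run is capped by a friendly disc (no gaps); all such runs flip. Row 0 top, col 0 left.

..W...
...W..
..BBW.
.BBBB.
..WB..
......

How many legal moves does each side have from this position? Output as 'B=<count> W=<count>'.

Answer: B=9 W=6

Derivation:
-- B to move --
(0,1): no bracket -> illegal
(0,3): flips 1 -> legal
(0,4): flips 1 -> legal
(1,1): no bracket -> illegal
(1,2): no bracket -> illegal
(1,4): flips 1 -> legal
(1,5): flips 1 -> legal
(2,5): flips 1 -> legal
(3,5): no bracket -> illegal
(4,1): flips 1 -> legal
(5,1): flips 1 -> legal
(5,2): flips 1 -> legal
(5,3): flips 1 -> legal
B mobility = 9
-- W to move --
(1,1): no bracket -> illegal
(1,2): flips 2 -> legal
(1,4): no bracket -> illegal
(2,0): flips 1 -> legal
(2,1): flips 2 -> legal
(2,5): no bracket -> illegal
(3,0): no bracket -> illegal
(3,5): no bracket -> illegal
(4,0): flips 2 -> legal
(4,1): no bracket -> illegal
(4,4): flips 2 -> legal
(4,5): no bracket -> illegal
(5,2): no bracket -> illegal
(5,3): flips 3 -> legal
(5,4): no bracket -> illegal
W mobility = 6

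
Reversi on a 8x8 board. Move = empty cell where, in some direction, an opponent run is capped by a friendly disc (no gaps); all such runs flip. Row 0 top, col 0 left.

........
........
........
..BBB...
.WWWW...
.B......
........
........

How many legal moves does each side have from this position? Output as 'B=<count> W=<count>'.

Answer: B=6 W=7

Derivation:
-- B to move --
(3,0): no bracket -> illegal
(3,1): flips 1 -> legal
(3,5): no bracket -> illegal
(4,0): no bracket -> illegal
(4,5): no bracket -> illegal
(5,0): flips 1 -> legal
(5,2): flips 2 -> legal
(5,3): flips 1 -> legal
(5,4): flips 2 -> legal
(5,5): flips 1 -> legal
B mobility = 6
-- W to move --
(2,1): flips 1 -> legal
(2,2): flips 2 -> legal
(2,3): flips 2 -> legal
(2,4): flips 2 -> legal
(2,5): flips 1 -> legal
(3,1): no bracket -> illegal
(3,5): no bracket -> illegal
(4,0): no bracket -> illegal
(4,5): no bracket -> illegal
(5,0): no bracket -> illegal
(5,2): no bracket -> illegal
(6,0): flips 1 -> legal
(6,1): flips 1 -> legal
(6,2): no bracket -> illegal
W mobility = 7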